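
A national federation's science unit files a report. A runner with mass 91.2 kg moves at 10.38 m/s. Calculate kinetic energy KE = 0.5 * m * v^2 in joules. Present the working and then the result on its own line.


v^2 = 10.38^2 = 107.7444
KE = 0.5 * 91.2 * 107.7444
= 4913.14 J

4913.14 J


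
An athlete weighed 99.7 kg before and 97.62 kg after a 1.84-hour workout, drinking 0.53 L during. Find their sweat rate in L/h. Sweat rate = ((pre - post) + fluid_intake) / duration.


Body mass change = 2.08 kg
Total sweat loss = 2.08 + 0.53 = 2.61 L
Rate = 2.61 / 1.84 = 1.418 L/h

1.418 L/h


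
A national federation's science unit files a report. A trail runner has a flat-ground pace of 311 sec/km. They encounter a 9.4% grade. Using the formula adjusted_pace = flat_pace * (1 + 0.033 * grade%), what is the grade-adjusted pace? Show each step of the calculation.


Grade factor = 1 + 0.033 * 9.4 = 1.3102
Adjusted = 311 * 1.3102 = 407.47 sec/km

407.47 s/km


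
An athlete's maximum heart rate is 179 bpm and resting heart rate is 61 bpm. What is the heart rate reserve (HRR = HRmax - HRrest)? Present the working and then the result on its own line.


HRR = HRmax - HRrest
= 179 - 61
= 118 bpm

118 bpm


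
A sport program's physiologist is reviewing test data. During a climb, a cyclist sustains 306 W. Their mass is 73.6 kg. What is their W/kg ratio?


Power-to-weight = 306 W / 73.6 kg
= 4.158 W/kg

4.158 W/kg


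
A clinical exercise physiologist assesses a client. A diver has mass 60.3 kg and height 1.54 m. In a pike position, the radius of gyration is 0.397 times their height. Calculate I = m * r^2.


r = 0.397 * 1.54 = 0.61138 m
I = m * r^2 = 60.3 * 0.373786 = 22.539 kg*m^2

22.539 kg*m^2


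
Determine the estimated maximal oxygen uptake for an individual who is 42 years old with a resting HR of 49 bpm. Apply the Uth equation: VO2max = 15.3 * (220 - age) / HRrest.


HRmax = 220 - 42 = 178
VO2max = 15.3 * (178 / 49)
= 15.3 * 3.6327
= 55.58 mL/kg/min

55.58 mL/kg/min


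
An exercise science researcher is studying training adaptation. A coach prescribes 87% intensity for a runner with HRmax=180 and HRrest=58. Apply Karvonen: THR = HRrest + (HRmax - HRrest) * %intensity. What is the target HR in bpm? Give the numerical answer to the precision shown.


Heart rate reserve = 180 - 58 = 122
Intensity fraction = 87 / 100 = 0.87
THR = 58 + 122 * 0.87 = 164.14 bpm

164.14 bpm


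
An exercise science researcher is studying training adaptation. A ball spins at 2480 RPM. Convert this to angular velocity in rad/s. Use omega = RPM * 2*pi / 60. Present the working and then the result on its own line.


omega = 2480 * 2 * pi / 60
= 2480 * 6.28318531 / 60
= 15582.3 / 60
= 259.705 rad/s

259.705 rad/s


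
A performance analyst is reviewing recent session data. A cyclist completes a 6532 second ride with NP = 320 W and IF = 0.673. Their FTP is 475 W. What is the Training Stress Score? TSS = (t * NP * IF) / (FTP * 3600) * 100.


t * NP * IF = 6532 * 320 * 0.673 = 1406731.52
FTP * 3600 = 1710000
TSS = (1406731.52 / 1710000) * 100 = 82.27

82.27 TSS


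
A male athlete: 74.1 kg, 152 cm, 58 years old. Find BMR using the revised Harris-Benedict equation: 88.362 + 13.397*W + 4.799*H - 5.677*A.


Intercept = 88.362
Weight contribution = 13.397 * 74.1 = 992.7177
Height contribution = 4.799 * 152 = 729.448
Age contribution = 5.677 * 58 = 329.266
BMR = 88.362 + 992.7177 + 729.448 - 329.266
= 1481.26 kcal/day

1481.26 kcal/day


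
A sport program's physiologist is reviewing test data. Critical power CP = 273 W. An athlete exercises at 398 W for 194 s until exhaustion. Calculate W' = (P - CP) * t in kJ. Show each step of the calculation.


P - CP = 398 - 273 = 125 W
W' = 125 * 194 = 24250 J
= 24250 / 1000 = 24.25 kJ

24.25 kJ


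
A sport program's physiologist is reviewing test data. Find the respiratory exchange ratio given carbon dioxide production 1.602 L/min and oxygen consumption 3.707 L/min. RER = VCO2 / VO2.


VCO2 = 1.602 L/min
VO2 = 3.707 L/min
RER = 1.602 / 3.707 = 0.4322

0.4322


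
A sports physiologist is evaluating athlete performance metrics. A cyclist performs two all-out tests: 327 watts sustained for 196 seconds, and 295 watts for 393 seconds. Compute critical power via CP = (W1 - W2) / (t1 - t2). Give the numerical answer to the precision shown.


W1 = P1 * t1 = 327 * 196 = 64092 J
W2 = P2 * t2 = 295 * 393 = 115935 J
CP = (64092 - 115935) / (196 - 393)
= 263.16 W

263.16 W


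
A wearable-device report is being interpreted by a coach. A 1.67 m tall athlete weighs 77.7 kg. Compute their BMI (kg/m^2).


height^2 = 2.7889 m^2
BMI = 77.7 / 2.7889 = 27.86 kg/m^2

27.86 kg/m^2


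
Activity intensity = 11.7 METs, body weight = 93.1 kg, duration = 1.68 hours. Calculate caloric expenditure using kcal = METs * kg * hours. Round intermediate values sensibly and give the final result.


kcal = 11.7 * 93.1 * 1.68
= 1089.27 * 1.68
= 1829.97 kcal

1829.97 kcal


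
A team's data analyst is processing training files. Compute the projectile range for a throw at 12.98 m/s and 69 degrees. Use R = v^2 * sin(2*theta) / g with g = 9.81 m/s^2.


Two times the angle = 138 degrees
sin(138) = 0.669131
R = 168.4804 * 0.669131 / 9.81 = 11.492 m

11.492 m


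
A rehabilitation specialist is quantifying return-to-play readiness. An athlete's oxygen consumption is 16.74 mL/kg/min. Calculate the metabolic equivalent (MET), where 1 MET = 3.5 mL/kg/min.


MET = VO2 / 3.5
= 16.74 / 3.5
= 4.78 METs

4.78 METs


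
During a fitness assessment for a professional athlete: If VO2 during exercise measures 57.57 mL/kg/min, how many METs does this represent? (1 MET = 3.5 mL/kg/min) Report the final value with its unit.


METs = VO2 / 3.5 = 57.57 / 3.5 = 16.45

16.45 METs


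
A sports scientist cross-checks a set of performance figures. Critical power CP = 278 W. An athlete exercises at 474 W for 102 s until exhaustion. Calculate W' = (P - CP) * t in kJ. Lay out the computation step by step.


P - CP = 474 - 278 = 196 W
W' = 196 * 102 = 19992 J
= 19992 / 1000 = 19.992 kJ

19.992 kJ


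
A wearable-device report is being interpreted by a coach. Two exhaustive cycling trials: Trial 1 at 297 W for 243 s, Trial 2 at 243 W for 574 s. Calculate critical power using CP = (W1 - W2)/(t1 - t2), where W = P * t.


W1 = 297 * 243 = 72171 J
W2 = 243 * 574 = 139482 J
CP = (72171 - 139482) / (243 - 574)
= -67311 / -331
= 203.36 W

203.36 W


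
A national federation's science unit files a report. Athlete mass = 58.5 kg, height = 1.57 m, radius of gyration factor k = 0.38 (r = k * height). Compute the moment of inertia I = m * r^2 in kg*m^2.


r = k * height = 0.38 * 1.57 = 0.5966 m
r^2 = 0.5966^2 = 0.355932
I = 58.5 * 0.355932 = 20.822 kg*m^2

20.822 kg*m^2


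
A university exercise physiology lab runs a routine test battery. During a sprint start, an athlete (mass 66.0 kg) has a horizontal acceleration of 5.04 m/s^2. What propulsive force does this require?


Propulsive force = mass * acceleration
= 66.0 kg * 5.04 m/s^2
= 332.64 N

332.64 N


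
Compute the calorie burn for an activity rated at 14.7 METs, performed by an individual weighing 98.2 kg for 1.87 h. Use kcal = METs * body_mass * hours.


Product of METs and mass = 14.7 * 98.2 = 1443.54
Total kcal = 1443.54 * 1.87 = 2699.42 kcal

2699.42 kcal


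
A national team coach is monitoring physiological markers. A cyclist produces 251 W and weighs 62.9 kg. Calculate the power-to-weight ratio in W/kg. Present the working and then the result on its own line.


P/W = power / mass
= 251 / 62.9
= 3.99 W/kg

3.99 W/kg


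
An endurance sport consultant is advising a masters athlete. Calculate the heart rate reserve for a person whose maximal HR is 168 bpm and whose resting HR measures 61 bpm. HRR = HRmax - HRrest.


HRmax = 168 bpm
HRrest = 61 bpm
HRR = 168 - 61 = 107 bpm

107 bpm


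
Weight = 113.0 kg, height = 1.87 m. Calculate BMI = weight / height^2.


height^2 = 1.87^2 = 3.4969
BMI = 113.0 / 3.4969 = 32.31 kg/m^2

32.31 kg/m^2


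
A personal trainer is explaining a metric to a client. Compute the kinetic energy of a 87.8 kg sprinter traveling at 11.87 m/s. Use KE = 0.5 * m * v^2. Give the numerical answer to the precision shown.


Velocity squared = 140.8969
KE = 0.5 * 87.8 * 140.8969 = 6185.37 J

6185.37 J


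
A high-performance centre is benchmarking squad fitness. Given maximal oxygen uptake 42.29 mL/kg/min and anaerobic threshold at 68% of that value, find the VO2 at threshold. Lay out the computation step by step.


Percentage as decimal = 0.68
VO2 at AT = 42.29 * 0.68 = 28.76 mL/kg/min

28.76 mL/kg/min


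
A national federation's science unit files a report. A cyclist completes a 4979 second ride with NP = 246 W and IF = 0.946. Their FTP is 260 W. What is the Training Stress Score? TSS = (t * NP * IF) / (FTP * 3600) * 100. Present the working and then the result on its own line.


t * NP * IF = 4979 * 246 * 0.946 = 1158692.964
FTP * 3600 = 936000
TSS = (1158692.964 / 936000) * 100 = 123.79

123.79 TSS


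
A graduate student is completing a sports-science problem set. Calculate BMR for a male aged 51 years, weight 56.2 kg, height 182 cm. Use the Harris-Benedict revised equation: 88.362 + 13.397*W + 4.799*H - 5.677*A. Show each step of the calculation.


Substituting values:
W term = 13.397 * 56.2 = 752.9114
H term = 4.799 * 182 = 873.418
A term = 5.677 * 51 = 289.527
BMR = 1425.16 kcal/day

1425.16 kcal/day


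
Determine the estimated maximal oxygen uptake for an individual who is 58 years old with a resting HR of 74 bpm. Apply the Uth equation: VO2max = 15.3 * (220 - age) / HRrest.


HRmax = 220 - 58 = 162
VO2max = 15.3 * (162 / 74)
= 15.3 * 2.1892
= 33.49 mL/kg/min

33.49 mL/kg/min


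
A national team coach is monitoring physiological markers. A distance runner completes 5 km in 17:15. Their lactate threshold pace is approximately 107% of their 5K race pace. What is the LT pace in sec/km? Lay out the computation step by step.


Convert to seconds: 17 min 15 s = 1035 s
Pace per km = 1035 / 5 = 207.0 s/km
LT pace = 207.0 * 1.07 = 221.49 s/km

221.49 s/km


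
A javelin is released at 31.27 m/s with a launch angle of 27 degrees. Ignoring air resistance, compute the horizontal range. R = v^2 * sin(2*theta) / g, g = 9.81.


Launch speed squared = 977.8129
sin(2 * 27 deg) = 0.809017
Range = 977.8129 * 0.809017 / 9.81
= 80.639 m

80.639 m


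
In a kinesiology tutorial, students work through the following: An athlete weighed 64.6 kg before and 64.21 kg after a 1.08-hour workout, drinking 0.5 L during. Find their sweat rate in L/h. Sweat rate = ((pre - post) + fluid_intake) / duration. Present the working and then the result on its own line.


Body mass change = 0.39 kg
Total sweat loss = 0.39 + 0.5 = 0.89 L
Rate = 0.89 / 1.08 = 0.824 L/h

0.824 L/h


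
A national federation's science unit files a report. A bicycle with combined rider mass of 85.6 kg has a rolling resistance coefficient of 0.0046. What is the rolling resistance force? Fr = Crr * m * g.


Fr = 0.0046 * 85.6 * 9.81
= 0.39376 * 9.81
= 3.863 N

3.863 N


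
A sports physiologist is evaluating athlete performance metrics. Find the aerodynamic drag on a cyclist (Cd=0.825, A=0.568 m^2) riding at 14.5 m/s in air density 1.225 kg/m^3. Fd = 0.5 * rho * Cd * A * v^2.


Fd = 0.5 * 1.225 * 0.825 * 0.568 * 14.5^2
= 0.5 * 1.225 * 0.825 * 0.568 * 210.25
= 60.345 N

60.345 N


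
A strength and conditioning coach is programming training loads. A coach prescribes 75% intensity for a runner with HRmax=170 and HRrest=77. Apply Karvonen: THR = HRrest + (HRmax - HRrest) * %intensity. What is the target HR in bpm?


Heart rate reserve = 170 - 77 = 93
Intensity fraction = 75 / 100 = 0.75
THR = 77 + 93 * 0.75 = 146.75 bpm

146.75 bpm


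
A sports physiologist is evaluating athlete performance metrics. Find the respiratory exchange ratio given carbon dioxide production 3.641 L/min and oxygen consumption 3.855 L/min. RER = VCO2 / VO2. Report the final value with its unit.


VCO2 = 3.641 L/min
VO2 = 3.855 L/min
RER = 3.641 / 3.855 = 0.9445

0.9445


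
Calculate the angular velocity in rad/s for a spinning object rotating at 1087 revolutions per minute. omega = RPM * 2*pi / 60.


omega = RPM * 2*pi / 60
= 1087 * 6.28318531 / 60
= 113.83 rad/s

113.83 rad/s


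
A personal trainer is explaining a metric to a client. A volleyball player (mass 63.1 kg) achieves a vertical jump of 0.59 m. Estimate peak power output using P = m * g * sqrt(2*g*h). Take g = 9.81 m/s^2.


2 * g * h = 2 * 9.81 * 0.59 = 11.5758
sqrt(11.5758) = 3.402323 m/s
P = 63.1 * 9.81 * 3.402323 = 2106.08 W

2106.08 W


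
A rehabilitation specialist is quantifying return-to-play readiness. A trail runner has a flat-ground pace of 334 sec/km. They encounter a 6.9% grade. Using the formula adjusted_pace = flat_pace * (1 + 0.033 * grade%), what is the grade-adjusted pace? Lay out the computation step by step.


Grade factor = 1 + 0.033 * 6.9 = 1.2277
Adjusted = 334 * 1.2277 = 410.05 sec/km

410.05 s/km


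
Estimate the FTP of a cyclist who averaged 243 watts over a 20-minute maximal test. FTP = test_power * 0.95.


FTP = 243 * 0.95 = 230.85 W

230.85 W


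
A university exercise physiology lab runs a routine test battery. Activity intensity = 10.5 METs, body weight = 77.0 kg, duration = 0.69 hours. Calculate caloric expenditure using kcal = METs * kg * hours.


kcal = 10.5 * 77.0 * 0.69
= 808.5 * 0.69
= 557.87 kcal

557.87 kcal


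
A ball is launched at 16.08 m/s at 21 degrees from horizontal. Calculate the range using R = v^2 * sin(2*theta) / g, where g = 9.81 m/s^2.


sin(2 * 21) = sin(42) = 0.669131
v^2 = 16.08^2 = 258.5664
R = 258.5664 * 0.669131 / 9.81
= 17.637 m

17.637 m


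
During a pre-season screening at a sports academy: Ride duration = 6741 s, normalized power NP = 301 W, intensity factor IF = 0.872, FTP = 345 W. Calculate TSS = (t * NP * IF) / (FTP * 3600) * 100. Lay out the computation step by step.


Numerator = 6741 * 301 * 0.872 = 1769323.752
Denominator = 345 * 3600 = 1242000
TSS = 1769323.752 / 1242000 * 100
= 142.46

142.46 TSS


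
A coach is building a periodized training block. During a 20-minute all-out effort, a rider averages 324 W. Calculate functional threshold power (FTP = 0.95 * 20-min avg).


FTP = 0.95 * 324
= 307.8 W

307.8 W


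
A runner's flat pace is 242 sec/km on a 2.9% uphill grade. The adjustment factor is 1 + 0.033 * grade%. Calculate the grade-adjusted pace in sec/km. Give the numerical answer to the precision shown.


Factor = 1 + 0.033 * 2.9 = 1.0957
Adjusted pace = 242 * 1.0957
= 265.16 sec/km

265.16 s/km


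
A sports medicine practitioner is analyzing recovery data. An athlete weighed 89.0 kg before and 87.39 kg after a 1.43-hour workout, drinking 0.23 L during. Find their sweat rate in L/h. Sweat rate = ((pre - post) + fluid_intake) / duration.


Body mass change = 1.61 kg
Total sweat loss = 1.61 + 0.23 = 1.84 L
Rate = 1.84 / 1.43 = 1.287 L/h

1.287 L/h


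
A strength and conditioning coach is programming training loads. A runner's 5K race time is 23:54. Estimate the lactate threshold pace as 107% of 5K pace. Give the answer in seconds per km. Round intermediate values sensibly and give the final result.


Total race time = 23*60 + 54 = 1434 seconds
5K pace = 1434 / 5 = 286.8 sec/km
LT pace = 286.8 * 1.07 = 306.88 sec/km

306.88 s/km


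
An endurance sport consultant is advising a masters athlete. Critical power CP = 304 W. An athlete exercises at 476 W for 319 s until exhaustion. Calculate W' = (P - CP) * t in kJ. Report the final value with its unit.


P - CP = 476 - 304 = 172 W
W' = 172 * 319 = 54868 J
= 54868 / 1000 = 54.868 kJ

54.868 kJ


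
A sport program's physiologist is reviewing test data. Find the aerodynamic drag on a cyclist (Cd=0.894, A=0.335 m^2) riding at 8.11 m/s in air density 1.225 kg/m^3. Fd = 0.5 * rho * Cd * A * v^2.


Fd = 0.5 * 1.225 * 0.894 * 0.335 * 8.11^2
= 0.5 * 1.225 * 0.894 * 0.335 * 65.7721
= 12.065 N

12.065 N


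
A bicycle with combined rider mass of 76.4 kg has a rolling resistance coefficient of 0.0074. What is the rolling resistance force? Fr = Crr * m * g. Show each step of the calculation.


Fr = 0.0074 * 76.4 * 9.81
= 0.56536 * 9.81
= 5.546 N

5.546 N


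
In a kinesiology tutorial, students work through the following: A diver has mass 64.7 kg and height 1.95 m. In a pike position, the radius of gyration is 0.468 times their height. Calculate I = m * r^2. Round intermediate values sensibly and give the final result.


r = 0.468 * 1.95 = 0.9126 m
I = m * r^2 = 64.7 * 0.832839 = 53.885 kg*m^2

53.885 kg*m^2


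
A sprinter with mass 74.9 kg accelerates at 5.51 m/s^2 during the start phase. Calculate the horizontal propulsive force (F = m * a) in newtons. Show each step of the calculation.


F = m * a
= 74.9 * 5.51
= 412.7 N

412.7 N


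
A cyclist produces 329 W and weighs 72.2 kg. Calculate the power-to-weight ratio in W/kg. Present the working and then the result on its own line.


P/W = power / mass
= 329 / 72.2
= 4.557 W/kg

4.557 W/kg


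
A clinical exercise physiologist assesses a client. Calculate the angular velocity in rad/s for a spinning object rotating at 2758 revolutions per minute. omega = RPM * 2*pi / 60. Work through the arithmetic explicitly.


omega = RPM * 2*pi / 60
= 2758 * 6.28318531 / 60
= 288.817 rad/s

288.817 rad/s


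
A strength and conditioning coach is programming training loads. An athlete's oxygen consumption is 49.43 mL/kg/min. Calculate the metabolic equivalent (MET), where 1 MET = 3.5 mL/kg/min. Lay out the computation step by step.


MET = VO2 / 3.5
= 49.43 / 3.5
= 14.12 METs

14.12 METs


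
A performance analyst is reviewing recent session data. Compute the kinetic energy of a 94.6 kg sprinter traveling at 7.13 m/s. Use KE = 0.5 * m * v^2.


Velocity squared = 50.8369
KE = 0.5 * 94.6 * 50.8369 = 2404.59 J

2404.59 J


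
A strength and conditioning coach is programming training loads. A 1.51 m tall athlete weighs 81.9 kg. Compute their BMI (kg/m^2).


height^2 = 2.2801 m^2
BMI = 81.9 / 2.2801 = 35.92 kg/m^2

35.92 kg/m^2


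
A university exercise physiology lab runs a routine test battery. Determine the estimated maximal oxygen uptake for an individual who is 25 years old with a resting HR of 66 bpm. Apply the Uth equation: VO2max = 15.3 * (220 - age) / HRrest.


HRmax = 220 - 25 = 195
VO2max = 15.3 * (195 / 66)
= 15.3 * 2.9545
= 45.2 mL/kg/min

45.2 mL/kg/min


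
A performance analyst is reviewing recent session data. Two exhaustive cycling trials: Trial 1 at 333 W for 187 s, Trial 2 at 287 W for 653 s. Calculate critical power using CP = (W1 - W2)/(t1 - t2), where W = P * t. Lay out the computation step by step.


W1 = 333 * 187 = 62271 J
W2 = 287 * 653 = 187411 J
CP = (62271 - 187411) / (187 - 653)
= -125140 / -466
= 268.54 W

268.54 W


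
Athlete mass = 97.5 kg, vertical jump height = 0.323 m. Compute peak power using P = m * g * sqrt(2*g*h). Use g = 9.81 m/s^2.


sqrt(2 * 9.81 * 0.323) = sqrt(6.33726) = 2.517392 m/s
P = 97.5 * 9.81 * 2.517392
= 2407.82 W

2407.82 W


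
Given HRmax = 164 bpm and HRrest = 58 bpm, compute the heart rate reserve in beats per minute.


Heart rate reserve = maximum HR minus resting HR
HRR = 164 - 58 = 106 bpm

106 bpm


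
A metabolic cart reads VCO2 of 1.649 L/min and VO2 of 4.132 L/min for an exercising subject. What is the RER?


RER = VCO2 / VO2 = 1.649 / 4.132 = 0.3991

0.3991


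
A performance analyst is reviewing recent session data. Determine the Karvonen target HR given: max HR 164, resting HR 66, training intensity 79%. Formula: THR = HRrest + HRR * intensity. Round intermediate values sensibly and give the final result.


HRR = HRmax - HRrest = 164 - 66 = 98
THR = 66 + 98 * 0.79
= 143.42 bpm

143.42 bpm


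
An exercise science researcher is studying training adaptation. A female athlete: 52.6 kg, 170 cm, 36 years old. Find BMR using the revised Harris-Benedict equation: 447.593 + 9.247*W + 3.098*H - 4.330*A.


Intercept = 447.593
Weight contribution = 9.247 * 52.6 = 486.3922
Height contribution = 3.098 * 170 = 526.66
Age contribution = 4.33 * 36 = 155.88
BMR = 447.593 + 486.3922 + 526.66 - 155.88
= 1304.77 kcal/day

1304.77 kcal/day


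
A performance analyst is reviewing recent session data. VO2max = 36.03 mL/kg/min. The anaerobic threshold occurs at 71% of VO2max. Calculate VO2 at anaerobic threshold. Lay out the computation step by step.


AT fraction = 71 / 100 = 0.71
AT VO2 = 36.03 * 0.71
= 25.58 mL/kg/min

25.58 mL/kg/min


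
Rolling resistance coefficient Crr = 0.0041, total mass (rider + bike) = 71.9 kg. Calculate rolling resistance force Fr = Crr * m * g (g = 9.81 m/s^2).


Fr = Crr * m * g
= 0.0041 * 71.9 * 9.81
= 2.892 N

2.892 N


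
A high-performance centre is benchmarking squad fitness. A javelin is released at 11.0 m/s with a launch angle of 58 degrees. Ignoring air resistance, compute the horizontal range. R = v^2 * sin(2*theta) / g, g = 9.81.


Launch speed squared = 121.0
sin(2 * 58 deg) = 0.898794
Range = 121.0 * 0.898794 / 9.81
= 11.086 m

11.086 m


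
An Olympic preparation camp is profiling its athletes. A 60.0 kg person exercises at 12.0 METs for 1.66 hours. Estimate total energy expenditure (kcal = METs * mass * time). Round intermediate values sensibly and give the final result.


Energy = METs * mass(kg) * time(h)
= 12.0 * 60.0 * 1.66
= 1195.2 kcal

1195.2 kcal


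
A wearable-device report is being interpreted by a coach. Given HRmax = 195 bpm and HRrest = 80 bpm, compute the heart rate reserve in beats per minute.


Heart rate reserve = maximum HR minus resting HR
HRR = 195 - 80 = 115 bpm

115 bpm


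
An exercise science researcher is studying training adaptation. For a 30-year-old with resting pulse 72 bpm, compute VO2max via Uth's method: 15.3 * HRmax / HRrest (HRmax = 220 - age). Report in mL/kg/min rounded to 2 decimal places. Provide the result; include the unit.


Step 1: HRmax = 220 - 30 = 190 bpm
Step 2: Ratio = 190 / 72 = 2.6389
Step 3: VO2max = 15.3 * 2.6389 = 40.38 mL/kg/min

40.38 mL/kg/min


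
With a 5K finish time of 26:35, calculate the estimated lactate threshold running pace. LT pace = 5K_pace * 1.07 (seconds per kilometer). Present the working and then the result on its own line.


Race duration = 1595 s for 5 km
Average pace = 1595 / 5 = 319.0 s/km
LT pace = 319.0 * 1.07
= 341.33 s/km

341.33 s/km


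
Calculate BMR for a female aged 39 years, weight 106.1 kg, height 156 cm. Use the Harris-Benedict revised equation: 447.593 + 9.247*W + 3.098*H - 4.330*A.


Substituting values:
W term = 9.247 * 106.1 = 981.1067
H term = 3.098 * 156 = 483.288
A term = 4.330 * 39 = 168.87
BMR = 1743.12 kcal/day

1743.12 kcal/day


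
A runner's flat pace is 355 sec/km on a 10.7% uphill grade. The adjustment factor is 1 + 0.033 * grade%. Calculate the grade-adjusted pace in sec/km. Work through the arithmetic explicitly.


Factor = 1 + 0.033 * 10.7 = 1.3531
Adjusted pace = 355 * 1.3531
= 480.35 sec/km

480.35 s/km


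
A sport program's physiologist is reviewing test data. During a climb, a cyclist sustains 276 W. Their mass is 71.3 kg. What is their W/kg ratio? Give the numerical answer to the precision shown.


Power-to-weight = 276 W / 71.3 kg
= 3.871 W/kg

3.871 W/kg


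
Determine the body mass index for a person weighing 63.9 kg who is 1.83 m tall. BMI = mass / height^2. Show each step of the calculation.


BMI = mass / height^2
= 63.9 / 1.83^2
= 63.9 / 3.3489
= 19.08 kg/m^2

19.08 kg/m^2


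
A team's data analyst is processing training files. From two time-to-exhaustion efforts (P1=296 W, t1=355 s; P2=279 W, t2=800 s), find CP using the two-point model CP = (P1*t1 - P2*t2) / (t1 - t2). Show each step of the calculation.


Work in trial 1 = 105080 J
Work in trial 2 = 223200 J
Delta work = -118120 J
Delta time = -445 s
CP = -118120 / -445 = 265.44 W

265.44 W


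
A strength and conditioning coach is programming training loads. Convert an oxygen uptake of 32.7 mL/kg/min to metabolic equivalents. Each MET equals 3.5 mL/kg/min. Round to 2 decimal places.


One MET = 3.5 mL/kg/min
Number of METs = 32.7 / 3.5
= 9.34 METs

9.34 METs


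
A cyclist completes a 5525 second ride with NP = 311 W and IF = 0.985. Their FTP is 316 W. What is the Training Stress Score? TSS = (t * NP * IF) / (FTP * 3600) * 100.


t * NP * IF = 5525 * 311 * 0.985 = 1692500.875
FTP * 3600 = 1137600
TSS = (1692500.875 / 1137600) * 100 = 148.78

148.78 TSS


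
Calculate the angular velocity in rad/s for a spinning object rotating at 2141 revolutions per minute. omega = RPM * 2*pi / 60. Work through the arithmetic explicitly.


omega = RPM * 2*pi / 60
= 2141 * 6.28318531 / 60
= 224.205 rad/s

224.205 rad/s


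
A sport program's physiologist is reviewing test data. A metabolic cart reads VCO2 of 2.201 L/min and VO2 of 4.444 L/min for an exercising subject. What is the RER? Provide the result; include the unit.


RER = VCO2 / VO2 = 2.201 / 4.444 = 0.4953

0.4953


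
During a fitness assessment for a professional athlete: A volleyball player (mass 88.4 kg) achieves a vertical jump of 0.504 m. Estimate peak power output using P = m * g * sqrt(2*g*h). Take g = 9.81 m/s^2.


2 * g * h = 2 * 9.81 * 0.504 = 9.88848
sqrt(9.88848) = 3.144595 m/s
P = 88.4 * 9.81 * 3.144595 = 2727.01 W

2727.01 W


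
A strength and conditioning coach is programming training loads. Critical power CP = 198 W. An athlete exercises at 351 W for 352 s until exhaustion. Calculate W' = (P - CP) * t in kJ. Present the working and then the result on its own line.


P - CP = 351 - 198 = 153 W
W' = 153 * 352 = 53856 J
= 53856 / 1000 = 53.856 kJ

53.856 kJ


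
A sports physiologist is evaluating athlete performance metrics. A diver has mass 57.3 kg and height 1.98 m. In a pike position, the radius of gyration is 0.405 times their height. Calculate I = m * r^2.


r = 0.405 * 1.98 = 0.8019 m
I = m * r^2 = 57.3 * 0.643044 = 36.846 kg*m^2

36.846 kg*m^2


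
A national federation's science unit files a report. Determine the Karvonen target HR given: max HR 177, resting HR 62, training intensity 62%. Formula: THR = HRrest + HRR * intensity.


HRR = HRmax - HRrest = 177 - 62 = 115
THR = 62 + 115 * 0.62
= 133.3 bpm

133.3 bpm


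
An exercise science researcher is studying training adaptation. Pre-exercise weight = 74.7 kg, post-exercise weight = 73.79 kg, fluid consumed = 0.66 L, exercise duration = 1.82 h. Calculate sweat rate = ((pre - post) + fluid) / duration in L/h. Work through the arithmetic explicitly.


Weight loss = 74.7 - 73.79 = 0.91 kg (approx L)
Total sweat = 0.91 + 0.66 = 1.57 L
Sweat rate = 1.57 / 1.82 = 0.863 L/h

0.863 L/h


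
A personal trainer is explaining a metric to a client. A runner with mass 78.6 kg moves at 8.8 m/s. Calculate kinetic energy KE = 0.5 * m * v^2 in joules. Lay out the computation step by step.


v^2 = 8.8^2 = 77.44
KE = 0.5 * 78.6 * 77.44
= 3043.39 J

3043.39 J


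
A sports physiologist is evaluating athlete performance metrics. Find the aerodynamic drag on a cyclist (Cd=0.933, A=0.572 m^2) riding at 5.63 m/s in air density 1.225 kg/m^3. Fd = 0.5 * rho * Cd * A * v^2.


Fd = 0.5 * 1.225 * 0.933 * 0.572 * 5.63^2
= 0.5 * 1.225 * 0.933 * 0.572 * 31.6969
= 10.361 N

10.361 N


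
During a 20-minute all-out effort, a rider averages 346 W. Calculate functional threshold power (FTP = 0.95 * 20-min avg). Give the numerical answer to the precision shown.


FTP = 0.95 * 346
= 328.7 W

328.7 W


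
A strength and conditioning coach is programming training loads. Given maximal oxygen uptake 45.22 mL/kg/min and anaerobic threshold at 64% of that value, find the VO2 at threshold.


Percentage as decimal = 0.64
VO2 at AT = 45.22 * 0.64 = 28.94 mL/kg/min

28.94 mL/kg/min


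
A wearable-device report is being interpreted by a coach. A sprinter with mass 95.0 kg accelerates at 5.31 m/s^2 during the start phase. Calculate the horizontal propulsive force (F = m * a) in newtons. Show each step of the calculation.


F = m * a
= 95.0 * 5.31
= 504.45 N

504.45 N


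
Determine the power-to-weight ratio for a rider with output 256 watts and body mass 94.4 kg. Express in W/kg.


P/W = 256 / 94.4 = 2.712 W/kg

2.712 W/kg


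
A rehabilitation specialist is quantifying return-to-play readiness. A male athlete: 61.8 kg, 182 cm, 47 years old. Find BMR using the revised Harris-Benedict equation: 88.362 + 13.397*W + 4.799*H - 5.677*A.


Intercept = 88.362
Weight contribution = 13.397 * 61.8 = 827.9346
Height contribution = 4.799 * 182 = 873.418
Age contribution = 5.677 * 47 = 266.819
BMR = 88.362 + 827.9346 + 873.418 - 266.819
= 1522.9 kcal/day

1522.9 kcal/day


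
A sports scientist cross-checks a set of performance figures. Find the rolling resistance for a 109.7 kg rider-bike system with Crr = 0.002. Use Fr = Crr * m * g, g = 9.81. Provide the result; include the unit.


m * g = 109.7 * 9.81 = 1076.157 N
Fr = 0.002 * 1076.157 = 2.152 N

2.152 N


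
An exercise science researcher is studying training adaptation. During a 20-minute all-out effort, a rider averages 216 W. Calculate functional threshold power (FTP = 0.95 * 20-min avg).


FTP = 0.95 * 216
= 205.2 W

205.2 W


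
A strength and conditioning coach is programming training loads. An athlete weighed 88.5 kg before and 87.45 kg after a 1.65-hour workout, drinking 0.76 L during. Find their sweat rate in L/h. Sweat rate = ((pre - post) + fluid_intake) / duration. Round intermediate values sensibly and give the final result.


Body mass change = 1.05 kg
Total sweat loss = 1.05 + 0.76 = 1.81 L
Rate = 1.81 / 1.65 = 1.097 L/h

1.097 L/h


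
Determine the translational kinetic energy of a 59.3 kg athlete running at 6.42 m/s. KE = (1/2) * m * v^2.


KE = 0.5 * m * v^2
= 0.5 * 59.3 * 6.42^2
= 0.5 * 59.3 * 41.2164
= 1222.07 J

1222.07 J


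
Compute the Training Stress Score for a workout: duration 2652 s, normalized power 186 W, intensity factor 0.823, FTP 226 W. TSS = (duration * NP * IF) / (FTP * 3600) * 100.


Product = 2652 * 186 * 0.823 = 405962.856
Base = 226 * 3600 = 813600
TSS = 405962.856 / 813600 * 100 = 49.9

49.9 TSS


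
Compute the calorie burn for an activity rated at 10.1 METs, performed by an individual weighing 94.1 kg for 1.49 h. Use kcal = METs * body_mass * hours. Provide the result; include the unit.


Product of METs and mass = 10.1 * 94.1 = 950.41
Total kcal = 950.41 * 1.49 = 1416.11 kcal

1416.11 kcal


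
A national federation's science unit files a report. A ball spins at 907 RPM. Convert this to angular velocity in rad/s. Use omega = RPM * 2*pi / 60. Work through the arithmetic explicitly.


omega = 907 * 2 * pi / 60
= 907 * 6.28318531 / 60
= 5698.849 / 60
= 94.981 rad/s

94.981 rad/s


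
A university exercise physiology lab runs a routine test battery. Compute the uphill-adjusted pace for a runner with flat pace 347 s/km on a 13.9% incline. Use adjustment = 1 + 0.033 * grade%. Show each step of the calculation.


Adjustment factor = 1 + 0.033 * 13.9 = 1.4587
Grade-adjusted pace = 347 * 1.4587 = 506.17 s/km

506.17 s/km


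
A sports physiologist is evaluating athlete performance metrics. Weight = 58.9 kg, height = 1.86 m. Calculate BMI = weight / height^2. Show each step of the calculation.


height^2 = 1.86^2 = 3.4596
BMI = 58.9 / 3.4596 = 17.03 kg/m^2

17.03 kg/m^2


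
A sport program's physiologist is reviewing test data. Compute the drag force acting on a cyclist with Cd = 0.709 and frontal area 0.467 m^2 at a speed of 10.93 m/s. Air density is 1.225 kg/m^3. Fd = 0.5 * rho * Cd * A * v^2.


Step 1: v^2 = 119.4649
Step 2: Fd = 0.5 * 1.225 * 0.709 * 0.467 * 119.4649
= 24.228 N

24.228 N


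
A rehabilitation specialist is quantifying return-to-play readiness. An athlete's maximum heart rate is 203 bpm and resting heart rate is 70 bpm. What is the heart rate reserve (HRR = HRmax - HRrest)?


HRR = HRmax - HRrest
= 203 - 70
= 133 bpm

133 bpm


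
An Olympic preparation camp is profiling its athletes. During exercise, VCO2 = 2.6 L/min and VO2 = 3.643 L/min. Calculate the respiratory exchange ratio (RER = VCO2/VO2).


RER = VCO2 / VO2
= 2.6 / 3.643
= 0.7137

0.7137


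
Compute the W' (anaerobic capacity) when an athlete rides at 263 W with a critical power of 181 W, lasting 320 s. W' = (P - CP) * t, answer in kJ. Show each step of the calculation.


Above-CP power = 82 W
Duration = 320 s
W' = 82 * 320 = 26240 J
Convert: 26240 / 1000 = 26.24 kJ

26.24 kJ


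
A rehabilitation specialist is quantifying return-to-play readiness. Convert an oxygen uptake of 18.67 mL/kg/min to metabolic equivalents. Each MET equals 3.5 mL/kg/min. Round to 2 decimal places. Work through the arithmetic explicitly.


One MET = 3.5 mL/kg/min
Number of METs = 18.67 / 3.5
= 5.33 METs

5.33 METs


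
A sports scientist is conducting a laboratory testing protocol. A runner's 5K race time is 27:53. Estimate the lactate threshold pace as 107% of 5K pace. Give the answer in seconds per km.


Total race time = 27*60 + 53 = 1673 seconds
5K pace = 1673 / 5 = 334.6 sec/km
LT pace = 334.6 * 1.07 = 358.02 sec/km

358.02 s/km


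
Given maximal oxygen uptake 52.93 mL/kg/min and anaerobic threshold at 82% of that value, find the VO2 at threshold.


Percentage as decimal = 0.82
VO2 at AT = 52.93 * 0.82 = 43.4 mL/kg/min

43.4 mL/kg/min


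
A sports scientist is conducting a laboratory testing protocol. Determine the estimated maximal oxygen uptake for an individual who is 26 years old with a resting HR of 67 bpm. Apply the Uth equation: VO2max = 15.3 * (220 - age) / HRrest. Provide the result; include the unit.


HRmax = 220 - 26 = 194
VO2max = 15.3 * (194 / 67)
= 15.3 * 2.8955
= 44.3 mL/kg/min

44.3 mL/kg/min


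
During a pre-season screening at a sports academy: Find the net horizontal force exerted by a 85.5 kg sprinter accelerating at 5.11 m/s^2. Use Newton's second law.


Newton's second law: F = m * a
F = 85.5 * 5.11 = 436.91 N

436.91 N


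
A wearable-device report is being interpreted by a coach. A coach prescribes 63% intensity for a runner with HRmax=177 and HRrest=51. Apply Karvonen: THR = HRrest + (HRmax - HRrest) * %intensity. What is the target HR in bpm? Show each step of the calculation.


Heart rate reserve = 177 - 51 = 126
Intensity fraction = 63 / 100 = 0.63
THR = 51 + 126 * 0.63 = 130.38 bpm

130.38 bpm


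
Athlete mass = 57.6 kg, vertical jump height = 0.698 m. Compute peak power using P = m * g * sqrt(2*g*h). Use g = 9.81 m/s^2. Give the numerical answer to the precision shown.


sqrt(2 * 9.81 * 0.698) = sqrt(13.69476) = 3.700643 m/s
P = 57.6 * 9.81 * 3.700643
= 2091.07 W

2091.07 W


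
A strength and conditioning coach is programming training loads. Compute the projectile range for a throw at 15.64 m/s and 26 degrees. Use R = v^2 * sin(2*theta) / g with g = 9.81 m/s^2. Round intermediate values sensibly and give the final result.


Two times the angle = 52 degrees
sin(52) = 0.788011
R = 244.6096 * 0.788011 / 9.81 = 19.649 m

19.649 m


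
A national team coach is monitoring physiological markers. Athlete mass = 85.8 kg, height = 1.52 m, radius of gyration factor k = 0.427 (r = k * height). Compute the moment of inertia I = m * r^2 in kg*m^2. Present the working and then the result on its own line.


r = k * height = 0.427 * 1.52 = 0.64904 m
r^2 = 0.64904^2 = 0.421253
I = 85.8 * 0.421253 = 36.144 kg*m^2

36.144 kg*m^2


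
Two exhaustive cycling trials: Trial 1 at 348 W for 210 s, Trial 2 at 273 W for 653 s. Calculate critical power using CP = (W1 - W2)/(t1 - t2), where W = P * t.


W1 = 348 * 210 = 73080 J
W2 = 273 * 653 = 178269 J
CP = (73080 - 178269) / (210 - 653)
= -105189 / -443
= 237.45 W

237.45 W


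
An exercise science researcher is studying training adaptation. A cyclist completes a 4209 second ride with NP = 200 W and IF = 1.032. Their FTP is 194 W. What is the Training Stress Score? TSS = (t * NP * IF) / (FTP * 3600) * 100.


t * NP * IF = 4209 * 200 * 1.032 = 868737.6
FTP * 3600 = 698400
TSS = (868737.6 / 698400) * 100 = 124.39

124.39 TSS


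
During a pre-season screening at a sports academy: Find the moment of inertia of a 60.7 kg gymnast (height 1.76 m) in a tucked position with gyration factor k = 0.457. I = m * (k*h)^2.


Radius of gyration = 0.457 * 1.76 = 0.80432 m
I = 60.7 * 0.80432^2
= 60.7 * 0.646931
= 39.269 kg*m^2

39.269 kg*m^2


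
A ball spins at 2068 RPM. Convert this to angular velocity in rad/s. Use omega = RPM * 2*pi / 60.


omega = 2068 * 2 * pi / 60
= 2068 * 6.28318531 / 60
= 12993.627 / 60
= 216.56 rad/s

216.56 rad/s


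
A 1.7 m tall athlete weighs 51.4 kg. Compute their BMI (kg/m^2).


height^2 = 2.89 m^2
BMI = 51.4 / 2.89 = 17.79 kg/m^2

17.79 kg/m^2


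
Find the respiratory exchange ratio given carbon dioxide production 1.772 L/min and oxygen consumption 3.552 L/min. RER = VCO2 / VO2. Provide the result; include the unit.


VCO2 = 1.772 L/min
VO2 = 3.552 L/min
RER = 1.772 / 3.552 = 0.4989

0.4989


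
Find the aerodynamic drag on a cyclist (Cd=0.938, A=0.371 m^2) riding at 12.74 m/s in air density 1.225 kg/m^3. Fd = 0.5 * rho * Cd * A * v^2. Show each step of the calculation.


Fd = 0.5 * 1.225 * 0.938 * 0.371 * 12.74^2
= 0.5 * 1.225 * 0.938 * 0.371 * 162.3076
= 34.596 N

34.596 N


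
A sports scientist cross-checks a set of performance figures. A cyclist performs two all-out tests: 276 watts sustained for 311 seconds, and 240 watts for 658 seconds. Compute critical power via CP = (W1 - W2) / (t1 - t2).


W1 = P1 * t1 = 276 * 311 = 85836 J
W2 = P2 * t2 = 240 * 658 = 157920 J
CP = (85836 - 157920) / (311 - 658)
= 207.73 W

207.73 W


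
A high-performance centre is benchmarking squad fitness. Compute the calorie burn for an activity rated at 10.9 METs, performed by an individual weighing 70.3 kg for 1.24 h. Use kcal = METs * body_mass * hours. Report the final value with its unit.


Product of METs and mass = 10.9 * 70.3 = 766.27
Total kcal = 766.27 * 1.24 = 950.17 kcal

950.17 kcal


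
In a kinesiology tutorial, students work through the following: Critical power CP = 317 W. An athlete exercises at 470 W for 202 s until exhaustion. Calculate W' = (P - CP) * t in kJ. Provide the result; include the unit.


P - CP = 470 - 317 = 153 W
W' = 153 * 202 = 30906 J
= 30906 / 1000 = 30.906 kJ

30.906 kJ


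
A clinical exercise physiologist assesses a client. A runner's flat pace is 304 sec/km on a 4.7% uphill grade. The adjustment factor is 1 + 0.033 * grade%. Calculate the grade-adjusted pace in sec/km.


Factor = 1 + 0.033 * 4.7 = 1.1551
Adjusted pace = 304 * 1.1551
= 351.15 sec/km

351.15 s/km


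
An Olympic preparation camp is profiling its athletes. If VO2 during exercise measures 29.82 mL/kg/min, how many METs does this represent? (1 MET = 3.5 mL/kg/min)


METs = VO2 / 3.5 = 29.82 / 3.5 = 8.52

8.52 METs


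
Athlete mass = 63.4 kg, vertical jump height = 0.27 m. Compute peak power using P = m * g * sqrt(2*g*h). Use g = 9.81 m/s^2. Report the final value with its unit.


sqrt(2 * 9.81 * 0.27) = sqrt(5.2974) = 2.301608 m/s
P = 63.4 * 9.81 * 2.301608
= 1431.49 W

1431.49 W


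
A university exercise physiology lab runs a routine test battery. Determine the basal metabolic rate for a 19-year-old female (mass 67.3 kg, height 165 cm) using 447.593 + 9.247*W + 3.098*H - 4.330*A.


BMR = 447.593 + 9.247*67.3 + 3.098*165 - 4.330*19
= 1498.82 kcal/day

1498.82 kcal/day


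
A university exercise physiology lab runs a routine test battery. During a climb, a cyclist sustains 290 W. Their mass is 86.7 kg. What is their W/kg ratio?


Power-to-weight = 290 W / 86.7 kg
= 3.345 W/kg

3.345 W/kg
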